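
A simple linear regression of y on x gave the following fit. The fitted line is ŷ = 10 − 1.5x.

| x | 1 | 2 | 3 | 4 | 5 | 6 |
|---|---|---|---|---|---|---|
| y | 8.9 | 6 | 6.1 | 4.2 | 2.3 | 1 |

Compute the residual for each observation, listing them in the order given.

0.4, -1, 0.6, 0.2, -0.2, 0

x=1: ŷ = 10 − 1.5·1 = 8.5; r = 8.9 − 8.5 = 0.4
x=2: ŷ = 10 − 1.5·2 = 7; r = 6 − 7 = -1
x=3: ŷ = 10 − 1.5·3 = 5.5; r = 6.1 − 5.5 = 0.6
x=4: ŷ = 10 − 1.5·4 = 4; r = 4.2 − 4 = 0.2
x=5: ŷ = 10 − 1.5·5 = 2.5; r = 2.3 − 2.5 = -0.2
x=6: ŷ = 10 − 1.5·6 = 1; r = 1 − 1 = 0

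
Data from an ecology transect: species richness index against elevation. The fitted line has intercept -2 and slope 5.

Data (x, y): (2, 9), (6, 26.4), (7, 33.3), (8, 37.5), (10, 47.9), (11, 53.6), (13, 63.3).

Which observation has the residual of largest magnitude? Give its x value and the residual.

x=2: ŷ = -2 + 5·2 = 8; r = 9 − 8 = 1
x=6: ŷ = -2 + 5·6 = 28; r = 26.4 − 28 = -1.6
x=7: ŷ = -2 + 5·7 = 33; r = 33.3 − 33 = 0.3
x=8: ŷ = -2 + 5·8 = 38; r = 37.5 − 38 = -0.5
x=10: ŷ = -2 + 5·10 = 48; r = 47.9 − 48 = -0.1
x=11: ŷ = -2 + 5·11 = 53; r = 53.6 − 53 = 0.6
x=13: ŷ = -2 + 5·13 = 63; r = 63.3 − 63 = 0.3
Largest |r| is 1.6 at x = 6, residual -1.6.

x = 6, r = -1.6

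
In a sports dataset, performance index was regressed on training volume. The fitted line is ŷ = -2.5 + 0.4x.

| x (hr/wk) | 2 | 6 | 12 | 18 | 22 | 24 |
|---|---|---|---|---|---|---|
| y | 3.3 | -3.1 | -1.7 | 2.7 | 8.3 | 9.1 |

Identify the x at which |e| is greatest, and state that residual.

x = 2, e = 5

x=2: ŷ = -2.5 + 0.4·2 = -1.7; e = 3.3 − (-1.7) = 5
x=6: ŷ = -2.5 + 0.4·6 = -0.1; e = -3.1 − (-0.1) = -3
x=12: ŷ = -2.5 + 0.4·12 = 2.3; e = -1.7 − 2.3 = -4
x=18: ŷ = -2.5 + 0.4·18 = 4.7; e = 2.7 − 4.7 = -2
x=22: ŷ = -2.5 + 0.4·22 = 6.3; e = 8.3 − 6.3 = 2
x=24: ŷ = -2.5 + 0.4·24 = 7.1; e = 9.1 − 7.1 = 2
Largest |e| is 5 at x = 2, residual 5.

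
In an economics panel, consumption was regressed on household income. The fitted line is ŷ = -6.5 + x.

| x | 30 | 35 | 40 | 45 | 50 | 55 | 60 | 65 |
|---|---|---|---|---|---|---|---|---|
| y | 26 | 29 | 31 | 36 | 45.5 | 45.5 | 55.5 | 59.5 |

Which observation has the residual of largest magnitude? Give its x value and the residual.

x=30: ŷ = -6.5 + 30 = 23.5; r = 26 − 23.5 = 2.5
x=35: ŷ = -6.5 + 35 = 28.5; r = 29 − 28.5 = 0.5
x=40: ŷ = -6.5 + 40 = 33.5; r = 31 − 33.5 = -2.5
x=45: ŷ = -6.5 + 45 = 38.5; r = 36 − 38.5 = -2.5
x=50: ŷ = -6.5 + 50 = 43.5; r = 45.5 − 43.5 = 2
x=55: ŷ = -6.5 + 55 = 48.5; r = 45.5 − 48.5 = -3
x=60: ŷ = -6.5 + 60 = 53.5; r = 55.5 − 53.5 = 2
x=65: ŷ = -6.5 + 65 = 58.5; r = 59.5 − 58.5 = 1
Largest |r| is 3 at x = 55, residual -3.

x = 55, r = -3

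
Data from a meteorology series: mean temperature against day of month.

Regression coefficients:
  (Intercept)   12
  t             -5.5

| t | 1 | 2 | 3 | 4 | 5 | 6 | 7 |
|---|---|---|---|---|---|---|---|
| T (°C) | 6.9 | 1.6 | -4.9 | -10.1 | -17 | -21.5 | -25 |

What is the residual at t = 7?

T̂ = 12 − 5.5·7 = -26.5
r = -25 − (-26.5) = 1.5

r = 1.5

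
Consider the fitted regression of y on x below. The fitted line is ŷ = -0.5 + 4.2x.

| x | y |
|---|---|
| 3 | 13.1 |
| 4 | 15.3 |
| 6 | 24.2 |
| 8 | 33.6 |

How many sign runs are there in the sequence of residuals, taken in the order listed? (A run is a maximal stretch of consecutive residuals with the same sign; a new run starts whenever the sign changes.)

x=3: ŷ = -0.5 + 4.2·3 = 12.1; r = 13.1 − 12.1 = 1
x=4: ŷ = -0.5 + 4.2·4 = 16.3; r = 15.3 − 16.3 = -1
x=6: ŷ = -0.5 + 4.2·6 = 24.7; r = 24.2 − 24.7 = -0.5
x=8: ŷ = -0.5 + 4.2·8 = 33.1; r = 33.6 − 33.1 = 0.5
Signs: + − − +
Runs: +×1, −×2, +×1 → 3

3 runs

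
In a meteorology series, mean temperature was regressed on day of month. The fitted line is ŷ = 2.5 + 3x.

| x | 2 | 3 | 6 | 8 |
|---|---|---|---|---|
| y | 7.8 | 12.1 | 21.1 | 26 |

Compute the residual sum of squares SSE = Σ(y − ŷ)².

x=2: ŷ = 2.5 + 3·2 = 8.5; e = 7.8 − 8.5 = -0.7
x=3: ŷ = 2.5 + 3·3 = 11.5; e = 12.1 − 11.5 = 0.6
x=6: ŷ = 2.5 + 3·6 = 20.5; e = 21.1 − 20.5 = 0.6
x=8: ŷ = 2.5 + 3·8 = 26.5; e = 26 − 26.5 = -0.5
SSE = 0.49 + 0.36 + 0.36 + 0.25 = 1.46

SSE = 1.46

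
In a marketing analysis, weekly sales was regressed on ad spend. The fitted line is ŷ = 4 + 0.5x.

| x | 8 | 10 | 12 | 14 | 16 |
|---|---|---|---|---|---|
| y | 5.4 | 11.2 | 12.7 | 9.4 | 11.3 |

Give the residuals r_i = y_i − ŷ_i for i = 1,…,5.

x=8: ŷ = 4 + 0.5·8 = 8; r = 5.4 − 8 = -2.6
x=10: ŷ = 4 + 0.5·10 = 9; r = 11.2 − 9 = 2.2
x=12: ŷ = 4 + 0.5·12 = 10; r = 12.7 − 10 = 2.7
x=14: ŷ = 4 + 0.5·14 = 11; r = 9.4 − 11 = -1.6
x=16: ŷ = 4 + 0.5·16 = 12; r = 11.3 − 12 = -0.7

-2.6, 2.2, 2.7, -1.6, -0.7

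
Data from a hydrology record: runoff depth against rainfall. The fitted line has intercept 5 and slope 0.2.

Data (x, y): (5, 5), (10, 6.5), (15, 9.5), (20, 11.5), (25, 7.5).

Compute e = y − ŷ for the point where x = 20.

ŷ = 5 + 0.2·20 = 9
e = 11.5 − 9 = 2.5

e = 2.5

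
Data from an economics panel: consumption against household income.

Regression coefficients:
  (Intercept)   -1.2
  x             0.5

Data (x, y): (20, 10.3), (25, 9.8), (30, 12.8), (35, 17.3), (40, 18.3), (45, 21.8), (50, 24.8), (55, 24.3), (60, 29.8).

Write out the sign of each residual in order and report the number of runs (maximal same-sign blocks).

7 runs

x=20: ŷ = -1.2 + 0.5·20 = 8.8; e = 10.3 − 8.8 = 1.5
x=25: ŷ = -1.2 + 0.5·25 = 11.3; e = 9.8 − 11.3 = -1.5
x=30: ŷ = -1.2 + 0.5·30 = 13.8; e = 12.8 − 13.8 = -1
x=35: ŷ = -1.2 + 0.5·35 = 16.3; e = 17.3 − 16.3 = 1
x=40: ŷ = -1.2 + 0.5·40 = 18.8; e = 18.3 − 18.8 = -0.5
x=45: ŷ = -1.2 + 0.5·45 = 21.3; e = 21.8 − 21.3 = 0.5
x=50: ŷ = -1.2 + 0.5·50 = 23.8; e = 24.8 − 23.8 = 1
x=55: ŷ = -1.2 + 0.5·55 = 26.3; e = 24.3 − 26.3 = -2
x=60: ŷ = -1.2 + 0.5·60 = 28.8; e = 29.8 − 28.8 = 1
Signs: + − − + − + + − +
Runs: +×1, −×2, +×1, −×1, +×2, −×1, +×1 → 7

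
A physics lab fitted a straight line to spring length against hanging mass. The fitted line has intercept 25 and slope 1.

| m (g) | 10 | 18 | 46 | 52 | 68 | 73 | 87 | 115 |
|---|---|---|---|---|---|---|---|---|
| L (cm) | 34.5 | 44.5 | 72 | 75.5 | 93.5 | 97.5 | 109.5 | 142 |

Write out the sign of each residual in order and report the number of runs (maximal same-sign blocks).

m=10: ŷ = 25 + 10 = 35; e = 34.5 − 35 = -0.5
m=18: ŷ = 25 + 18 = 43; e = 44.5 − 43 = 1.5
m=46: ŷ = 25 + 46 = 71; e = 72 − 71 = 1
m=52: ŷ = 25 + 52 = 77; e = 75.5 − 77 = -1.5
m=68: ŷ = 25 + 68 = 93; e = 93.5 − 93 = 0.5
m=73: ŷ = 25 + 73 = 98; e = 97.5 − 98 = -0.5
m=87: ŷ = 25 + 87 = 112; e = 109.5 − 112 = -2.5
m=115: ŷ = 25 + 115 = 140; e = 142 − 140 = 2
Signs: − + + − + − − +
Runs: −×1, +×2, −×1, +×1, −×2, +×1 → 6

6 runs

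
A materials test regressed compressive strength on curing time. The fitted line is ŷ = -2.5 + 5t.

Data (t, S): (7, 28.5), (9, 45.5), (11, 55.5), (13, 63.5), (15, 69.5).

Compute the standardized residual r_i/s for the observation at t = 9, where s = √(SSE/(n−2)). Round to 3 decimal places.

0.783

t=7: ŷ = -2.5 + 5·7 = 32.5; r = 28.5 − 32.5 = -4
t=9: ŷ = -2.5 + 5·9 = 42.5; r = 45.5 − 42.5 = 3
t=11: ŷ = -2.5 + 5·11 = 52.5; r = 55.5 − 52.5 = 3
t=13: ŷ = -2.5 + 5·13 = 62.5; r = 63.5 − 62.5 = 1
t=15: ŷ = -2.5 + 5·15 = 72.5; r = 69.5 − 72.5 = -3
SSE = 16 + 9 + 9 + 1 + 9 = 44
s = √(44/3) = 3.82971
r/s = 3 / 3.82971 = 0.783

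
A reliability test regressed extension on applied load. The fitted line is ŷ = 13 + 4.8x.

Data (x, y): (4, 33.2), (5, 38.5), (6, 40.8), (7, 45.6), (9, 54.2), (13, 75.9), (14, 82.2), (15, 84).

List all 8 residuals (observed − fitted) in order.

x=4: ŷ = 13 + 4.8·4 = 32.2; e = 33.2 − 32.2 = 1
x=5: ŷ = 13 + 4.8·5 = 37; e = 38.5 − 37 = 1.5
x=6: ŷ = 13 + 4.8·6 = 41.8; e = 40.8 − 41.8 = -1
x=7: ŷ = 13 + 4.8·7 = 46.6; e = 45.6 − 46.6 = -1
x=9: ŷ = 13 + 4.8·9 = 56.2; e = 54.2 − 56.2 = -2
x=13: ŷ = 13 + 4.8·13 = 75.4; e = 75.9 − 75.4 = 0.5
x=14: ŷ = 13 + 4.8·14 = 80.2; e = 82.2 − 80.2 = 2
x=15: ŷ = 13 + 4.8·15 = 85; e = 84 − 85 = -1

1, 1.5, -1, -1, -2, 0.5, 2, -1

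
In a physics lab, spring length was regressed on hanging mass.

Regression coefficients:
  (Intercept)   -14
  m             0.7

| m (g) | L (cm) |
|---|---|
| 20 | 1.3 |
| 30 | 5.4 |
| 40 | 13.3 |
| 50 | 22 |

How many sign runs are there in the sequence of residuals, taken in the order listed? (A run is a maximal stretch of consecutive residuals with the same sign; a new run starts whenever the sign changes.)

3 runs

m=20: L̂ = -14 + 0.7·20 = 0; e = 1.3 − 0 = 1.3
m=30: L̂ = -14 + 0.7·30 = 7; e = 5.4 − 7 = -1.6
m=40: L̂ = -14 + 0.7·40 = 14; e = 13.3 − 14 = -0.7
m=50: L̂ = -14 + 0.7·50 = 21; e = 22 − 21 = 1
Signs: + − − +
Runs: +×1, −×2, +×1 → 3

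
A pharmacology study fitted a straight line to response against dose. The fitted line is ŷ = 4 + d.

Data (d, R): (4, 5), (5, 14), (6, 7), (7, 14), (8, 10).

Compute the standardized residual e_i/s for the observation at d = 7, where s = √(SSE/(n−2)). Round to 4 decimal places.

0.6944

d=4: ŷ = 4 + 4 = 8; e = 5 − 8 = -3
d=5: ŷ = 4 + 5 = 9; e = 14 − 9 = 5
d=6: ŷ = 4 + 6 = 10; e = 7 − 10 = -3
d=7: ŷ = 4 + 7 = 11; e = 14 − 11 = 3
d=8: ŷ = 4 + 8 = 12; e = 10 − 12 = -2
SSE = 9 + 25 + 9 + 9 + 4 = 56
s = √(56/3) = 4.32049
e/s = 3 / 4.32049 = 0.6944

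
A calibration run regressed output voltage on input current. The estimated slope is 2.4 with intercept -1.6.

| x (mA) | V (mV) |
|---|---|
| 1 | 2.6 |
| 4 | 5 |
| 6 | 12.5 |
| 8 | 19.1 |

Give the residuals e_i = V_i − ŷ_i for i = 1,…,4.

1.8, -3, -0.3, 1.5

x=1: ŷ = -1.6 + 2.4·1 = 0.8; e = 2.6 − 0.8 = 1.8
x=4: ŷ = -1.6 + 2.4·4 = 8; e = 5 − 8 = -3
x=6: ŷ = -1.6 + 2.4·6 = 12.8; e = 12.5 − 12.8 = -0.3
x=8: ŷ = -1.6 + 2.4·8 = 17.6; e = 19.1 − 17.6 = 1.5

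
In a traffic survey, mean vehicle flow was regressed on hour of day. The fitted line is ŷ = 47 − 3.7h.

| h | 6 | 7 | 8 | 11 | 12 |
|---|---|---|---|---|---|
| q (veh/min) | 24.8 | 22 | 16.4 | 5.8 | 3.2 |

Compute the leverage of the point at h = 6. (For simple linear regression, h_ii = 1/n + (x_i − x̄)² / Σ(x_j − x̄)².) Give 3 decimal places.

h̄ = (6 + 7 + 8 + 11 + 12)/5 = 8.8
Σ(h − h̄)² = 7.84 + 3.24 + 0.64 + 4.84 + 10.24 = 26.8
h = 1/5 + (-2.8)²/26.8 = 0.2 + 0.292537 = 0.493

h = 0.493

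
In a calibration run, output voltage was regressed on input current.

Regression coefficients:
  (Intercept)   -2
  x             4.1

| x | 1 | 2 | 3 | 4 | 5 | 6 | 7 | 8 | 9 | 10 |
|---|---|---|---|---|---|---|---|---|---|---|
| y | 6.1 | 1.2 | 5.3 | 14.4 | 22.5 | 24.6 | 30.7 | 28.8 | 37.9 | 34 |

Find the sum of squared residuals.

x=1: ŷ = -2 + 4.1·1 = 2.1; e = 6.1 − 2.1 = 4
x=2: ŷ = -2 + 4.1·2 = 6.2; e = 1.2 − 6.2 = -5
x=3: ŷ = -2 + 4.1·3 = 10.3; e = 5.3 − 10.3 = -5
x=4: ŷ = -2 + 4.1·4 = 14.4; e = 14.4 − 14.4 = 0
x=5: ŷ = -2 + 4.1·5 = 18.5; e = 22.5 − 18.5 = 4
x=6: ŷ = -2 + 4.1·6 = 22.6; e = 24.6 − 22.6 = 2
x=7: ŷ = -2 + 4.1·7 = 26.7; e = 30.7 − 26.7 = 4
x=8: ŷ = -2 + 4.1·8 = 30.8; e = 28.8 − 30.8 = -2
x=9: ŷ = -2 + 4.1·9 = 34.9; e = 37.9 − 34.9 = 3
x=10: ŷ = -2 + 4.1·10 = 39; e = 34 − 39 = -5
SSE = 16 + 25 + 25 + 0 + 16 + 4 + 16 + 4 + 9 + 25 = 140

SSE = 140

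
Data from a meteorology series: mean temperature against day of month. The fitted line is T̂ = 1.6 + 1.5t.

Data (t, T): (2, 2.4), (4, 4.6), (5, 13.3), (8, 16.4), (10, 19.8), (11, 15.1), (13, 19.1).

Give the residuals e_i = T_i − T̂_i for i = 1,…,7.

-2.2, -3, 4.2, 2.8, 3.2, -3, -2

t=2: T̂ = 1.6 + 1.5·2 = 4.6; e = 2.4 − 4.6 = -2.2
t=4: T̂ = 1.6 + 1.5·4 = 7.6; e = 4.6 − 7.6 = -3
t=5: T̂ = 1.6 + 1.5·5 = 9.1; e = 13.3 − 9.1 = 4.2
t=8: T̂ = 1.6 + 1.5·8 = 13.6; e = 16.4 − 13.6 = 2.8
t=10: T̂ = 1.6 + 1.5·10 = 16.6; e = 19.8 − 16.6 = 3.2
t=11: T̂ = 1.6 + 1.5·11 = 18.1; e = 15.1 − 18.1 = -3
t=13: T̂ = 1.6 + 1.5·13 = 21.1; e = 19.1 − 21.1 = -2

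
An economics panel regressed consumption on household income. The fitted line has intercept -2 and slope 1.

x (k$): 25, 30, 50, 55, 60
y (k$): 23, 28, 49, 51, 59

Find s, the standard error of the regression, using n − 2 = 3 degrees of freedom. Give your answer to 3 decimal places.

s = 1.414

x=25: ŷ = -2 + 25 = 23; e = 23 − 23 = 0
x=30: ŷ = -2 + 30 = 28; e = 28 − 28 = 0
x=50: ŷ = -2 + 50 = 48; e = 49 − 48 = 1
x=55: ŷ = -2 + 55 = 53; e = 51 − 53 = -2
x=60: ŷ = -2 + 60 = 58; e = 59 − 58 = 1
SSE = 0 + 0 + 1 + 4 + 1 = 6
s = √(6/3) = √2 ≈ 1.414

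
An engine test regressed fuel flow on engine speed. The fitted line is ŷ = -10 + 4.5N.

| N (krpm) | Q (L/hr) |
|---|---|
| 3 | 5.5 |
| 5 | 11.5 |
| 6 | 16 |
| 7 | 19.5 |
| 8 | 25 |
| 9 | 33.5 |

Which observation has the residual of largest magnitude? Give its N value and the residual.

N=3: ŷ = -10 + 4.5·3 = 3.5; r = 5.5 − 3.5 = 2
N=5: ŷ = -10 + 4.5·5 = 12.5; r = 11.5 − 12.5 = -1
N=6: ŷ = -10 + 4.5·6 = 17; r = 16 − 17 = -1
N=7: ŷ = -10 + 4.5·7 = 21.5; r = 19.5 − 21.5 = -2
N=8: ŷ = -10 + 4.5·8 = 26; r = 25 − 26 = -1
N=9: ŷ = -10 + 4.5·9 = 30.5; r = 33.5 − 30.5 = 3
Largest |r| is 3 at N = 9, residual 3.

N = 9, r = 3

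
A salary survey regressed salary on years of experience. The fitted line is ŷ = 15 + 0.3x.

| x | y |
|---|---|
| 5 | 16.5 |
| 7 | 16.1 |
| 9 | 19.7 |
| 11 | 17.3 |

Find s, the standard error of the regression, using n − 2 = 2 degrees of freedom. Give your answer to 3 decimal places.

x=5: ŷ = 15 + 0.3·5 = 16.5; r = 16.5 − 16.5 = 0
x=7: ŷ = 15 + 0.3·7 = 17.1; r = 16.1 − 17.1 = -1
x=9: ŷ = 15 + 0.3·9 = 17.7; r = 19.7 − 17.7 = 2
x=11: ŷ = 15 + 0.3·11 = 18.3; r = 17.3 − 18.3 = -1
SSE = 0 + 1 + 4 + 1 = 6
s = √(6/2) = √3 ≈ 1.732

s = 1.732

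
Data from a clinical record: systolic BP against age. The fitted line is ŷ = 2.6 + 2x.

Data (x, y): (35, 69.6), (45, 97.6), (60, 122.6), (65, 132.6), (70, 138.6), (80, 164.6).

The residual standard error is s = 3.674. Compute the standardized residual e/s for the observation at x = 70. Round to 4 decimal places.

-1.0887

ŷ = 2.6 + 2·70 = 142.6
e = 138.6 − 142.6 = -4
e/s = -4 / 3.674 = -1.0887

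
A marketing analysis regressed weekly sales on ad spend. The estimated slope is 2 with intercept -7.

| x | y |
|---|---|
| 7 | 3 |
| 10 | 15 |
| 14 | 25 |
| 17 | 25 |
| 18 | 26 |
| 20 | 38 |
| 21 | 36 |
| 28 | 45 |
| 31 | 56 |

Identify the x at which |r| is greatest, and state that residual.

x=7: ŷ = -7 + 2·7 = 7; r = 3 − 7 = -4
x=10: ŷ = -7 + 2·10 = 13; r = 15 − 13 = 2
x=14: ŷ = -7 + 2·14 = 21; r = 25 − 21 = 4
x=17: ŷ = -7 + 2·17 = 27; r = 25 − 27 = -2
x=18: ŷ = -7 + 2·18 = 29; r = 26 − 29 = -3
x=20: ŷ = -7 + 2·20 = 33; r = 38 − 33 = 5
x=21: ŷ = -7 + 2·21 = 35; r = 36 − 35 = 1
x=28: ŷ = -7 + 2·28 = 49; r = 45 − 49 = -4
x=31: ŷ = -7 + 2·31 = 55; r = 56 − 55 = 1
Largest |r| is 5 at x = 20, residual 5.

x = 20, r = 5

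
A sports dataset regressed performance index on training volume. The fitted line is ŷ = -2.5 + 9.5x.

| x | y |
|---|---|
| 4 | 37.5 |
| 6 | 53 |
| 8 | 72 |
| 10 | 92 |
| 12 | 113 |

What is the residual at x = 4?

ŷ = -2.5 + 9.5·4 = 35.5
r = 37.5 − 35.5 = 2

r = 2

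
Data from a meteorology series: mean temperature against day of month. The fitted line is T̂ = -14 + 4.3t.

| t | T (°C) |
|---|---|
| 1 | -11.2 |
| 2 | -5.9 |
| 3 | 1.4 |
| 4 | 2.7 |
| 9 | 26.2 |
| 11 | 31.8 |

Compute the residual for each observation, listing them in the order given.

-1.5, -0.5, 2.5, -0.5, 1.5, -1.5

t=1: T̂ = -14 + 4.3·1 = -9.7; e = -11.2 − (-9.7) = -1.5
t=2: T̂ = -14 + 4.3·2 = -5.4; e = -5.9 − (-5.4) = -0.5
t=3: T̂ = -14 + 4.3·3 = -1.1; e = 1.4 − (-1.1) = 2.5
t=4: T̂ = -14 + 4.3·4 = 3.2; e = 2.7 − 3.2 = -0.5
t=9: T̂ = -14 + 4.3·9 = 24.7; e = 26.2 − 24.7 = 1.5
t=11: T̂ = -14 + 4.3·11 = 33.3; e = 31.8 − 33.3 = -1.5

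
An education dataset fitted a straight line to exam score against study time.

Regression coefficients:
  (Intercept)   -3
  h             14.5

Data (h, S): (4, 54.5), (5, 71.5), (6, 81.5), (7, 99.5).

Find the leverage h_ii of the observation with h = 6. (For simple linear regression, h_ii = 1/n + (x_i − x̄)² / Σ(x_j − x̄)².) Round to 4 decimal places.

h = 0.3000

h̄ = (4 + 5 + 6 + 7)/4 = 5.5
Σ(h − h̄)² = 2.25 + 0.25 + 0.25 + 2.25 = 5
h = 1/4 + (0.5)²/5 = 0.25 + 0.05 = 0.3000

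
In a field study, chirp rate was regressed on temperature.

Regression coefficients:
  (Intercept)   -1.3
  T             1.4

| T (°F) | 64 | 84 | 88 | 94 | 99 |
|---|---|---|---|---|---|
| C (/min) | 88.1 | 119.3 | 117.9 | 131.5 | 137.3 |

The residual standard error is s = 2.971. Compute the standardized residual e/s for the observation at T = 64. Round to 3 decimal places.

-0.067

Ĉ = -1.3 + 1.4·64 = 88.3
e = 88.1 − 88.3 = -0.2
e/s = -0.2 / 2.971 = -0.067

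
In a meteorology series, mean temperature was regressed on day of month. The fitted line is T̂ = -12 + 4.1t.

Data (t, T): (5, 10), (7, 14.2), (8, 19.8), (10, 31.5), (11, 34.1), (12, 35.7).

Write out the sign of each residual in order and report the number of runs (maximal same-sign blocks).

4 runs

t=5: T̂ = -12 + 4.1·5 = 8.5; r = 10 − 8.5 = 1.5
t=7: T̂ = -12 + 4.1·7 = 16.7; r = 14.2 − 16.7 = -2.5
t=8: T̂ = -12 + 4.1·8 = 20.8; r = 19.8 − 20.8 = -1
t=10: T̂ = -12 + 4.1·10 = 29; r = 31.5 − 29 = 2.5
t=11: T̂ = -12 + 4.1·11 = 33.1; r = 34.1 − 33.1 = 1
t=12: T̂ = -12 + 4.1·12 = 37.2; r = 35.7 − 37.2 = -1.5
Signs: + − − + + −
Runs: +×1, −×2, +×2, −×1 → 4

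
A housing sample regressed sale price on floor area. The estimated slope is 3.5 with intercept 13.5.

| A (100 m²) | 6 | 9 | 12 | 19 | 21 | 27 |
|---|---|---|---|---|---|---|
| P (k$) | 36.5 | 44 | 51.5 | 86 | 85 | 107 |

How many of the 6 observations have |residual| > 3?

2

A=6: P̂ = 13.5 + 3.5·6 = 34.5; r = 36.5 − 34.5 = 2
A=9: P̂ = 13.5 + 3.5·9 = 45; r = 44 − 45 = -1
A=12: P̂ = 13.5 + 3.5·12 = 55.5; r = 51.5 − 55.5 = -4
A=19: P̂ = 13.5 + 3.5·19 = 80; r = 86 − 80 = 6
A=21: P̂ = 13.5 + 3.5·21 = 87; r = 85 − 87 = -2
A=27: P̂ = 13.5 + 3.5·27 = 108; r = 107 − 108 = -1
|r| > 3: A=12 (|r|=4), A=19 (|r|=6) → 2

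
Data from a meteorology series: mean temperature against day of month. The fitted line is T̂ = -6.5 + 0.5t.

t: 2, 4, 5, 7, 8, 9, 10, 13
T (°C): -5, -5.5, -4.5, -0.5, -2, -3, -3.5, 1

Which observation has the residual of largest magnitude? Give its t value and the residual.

t=2: T̂ = -6.5 + 0.5·2 = -5.5; r = -5 − (-5.5) = 0.5
t=4: T̂ = -6.5 + 0.5·4 = -4.5; r = -5.5 − (-4.5) = -1
t=5: T̂ = -6.5 + 0.5·5 = -4; r = -4.5 − (-4) = -0.5
t=7: T̂ = -6.5 + 0.5·7 = -3; r = -0.5 − (-3) = 2.5
t=8: T̂ = -6.5 + 0.5·8 = -2.5; r = -2 − (-2.5) = 0.5
t=9: T̂ = -6.5 + 0.5·9 = -2; r = -3 − (-2) = -1
t=10: T̂ = -6.5 + 0.5·10 = -1.5; r = -3.5 − (-1.5) = -2
t=13: T̂ = -6.5 + 0.5·13 = 0; r = 1 − 0 = 1
Largest |r| is 2.5 at t = 7, residual 2.5.

t = 7, r = 2.5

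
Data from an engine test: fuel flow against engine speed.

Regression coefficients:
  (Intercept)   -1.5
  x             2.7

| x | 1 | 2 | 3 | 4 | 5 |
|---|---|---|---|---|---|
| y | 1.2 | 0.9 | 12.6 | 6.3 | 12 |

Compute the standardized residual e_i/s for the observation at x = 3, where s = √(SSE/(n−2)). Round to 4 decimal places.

x=1: ŷ = -1.5 + 2.7·1 = 1.2; e = 1.2 − 1.2 = 0
x=2: ŷ = -1.5 + 2.7·2 = 3.9; e = 0.9 − 3.9 = -3
x=3: ŷ = -1.5 + 2.7·3 = 6.6; e = 12.6 − 6.6 = 6
x=4: ŷ = -1.5 + 2.7·4 = 9.3; e = 6.3 − 9.3 = -3
x=5: ŷ = -1.5 + 2.7·5 = 12; e = 12 − 12 = 0
SSE = 0 + 9 + 36 + 9 + 0 = 54
s = √(54/3) = 4.24264
e/s = 6 / 4.24264 = 1.4142

1.4142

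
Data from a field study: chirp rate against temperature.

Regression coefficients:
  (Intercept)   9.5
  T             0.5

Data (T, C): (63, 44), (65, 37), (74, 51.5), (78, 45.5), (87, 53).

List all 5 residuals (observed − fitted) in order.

3, -5, 5, -3, 0

T=63: ŷ = 9.5 + 0.5·63 = 41; e = 44 − 41 = 3
T=65: ŷ = 9.5 + 0.5·65 = 42; e = 37 − 42 = -5
T=74: ŷ = 9.5 + 0.5·74 = 46.5; e = 51.5 − 46.5 = 5
T=78: ŷ = 9.5 + 0.5·78 = 48.5; e = 45.5 − 48.5 = -3
T=87: ŷ = 9.5 + 0.5·87 = 53; e = 53 − 53 = 0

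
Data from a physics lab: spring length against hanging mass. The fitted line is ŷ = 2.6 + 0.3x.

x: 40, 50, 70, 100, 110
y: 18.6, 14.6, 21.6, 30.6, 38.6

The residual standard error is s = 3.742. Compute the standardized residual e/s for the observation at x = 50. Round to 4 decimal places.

-0.8017

ŷ = 2.6 + 0.3·50 = 17.6
e = 14.6 − 17.6 = -3
e/s = -3 / 3.742 = -0.8017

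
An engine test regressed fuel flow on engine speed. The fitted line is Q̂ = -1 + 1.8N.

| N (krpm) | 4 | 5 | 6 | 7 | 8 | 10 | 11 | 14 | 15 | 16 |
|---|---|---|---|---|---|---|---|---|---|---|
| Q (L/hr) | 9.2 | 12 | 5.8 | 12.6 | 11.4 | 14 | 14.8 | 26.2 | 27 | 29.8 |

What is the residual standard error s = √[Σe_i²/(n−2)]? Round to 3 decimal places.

s = 3.162

N=4: Q̂ = -1 + 1.8·4 = 6.2; e = 9.2 − 6.2 = 3
N=5: Q̂ = -1 + 1.8·5 = 8; e = 12 − 8 = 4
N=6: Q̂ = -1 + 1.8·6 = 9.8; e = 5.8 − 9.8 = -4
N=7: Q̂ = -1 + 1.8·7 = 11.6; e = 12.6 − 11.6 = 1
N=8: Q̂ = -1 + 1.8·8 = 13.4; e = 11.4 − 13.4 = -2
N=10: Q̂ = -1 + 1.8·10 = 17; e = 14 − 17 = -3
N=11: Q̂ = -1 + 1.8·11 = 18.8; e = 14.8 − 18.8 = -4
N=14: Q̂ = -1 + 1.8·14 = 24.2; e = 26.2 − 24.2 = 2
N=15: Q̂ = -1 + 1.8·15 = 26; e = 27 − 26 = 1
N=16: Q̂ = -1 + 1.8·16 = 27.8; e = 29.8 − 27.8 = 2
SSE = 9 + 16 + 16 + 1 + 4 + 9 + 16 + 4 + 1 + 4 = 80
s = √(80/8) = √10 ≈ 3.162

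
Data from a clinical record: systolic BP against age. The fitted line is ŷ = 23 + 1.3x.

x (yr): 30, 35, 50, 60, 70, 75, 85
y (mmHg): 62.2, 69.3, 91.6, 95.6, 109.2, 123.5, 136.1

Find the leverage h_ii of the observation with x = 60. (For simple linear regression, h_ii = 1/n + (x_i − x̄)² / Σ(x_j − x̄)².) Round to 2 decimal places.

h = 0.14

x̄ = (30 + 35 + 50 + 60 + 70 + 75 + 85)/7 = 57.8571
Σ(x − x̄)² = 776.02 + 522.449 + 61.7347 + 4.59184 + 147.449 + 293.878 + 736.735 = 2542.86
h = 1/7 + (2.14286)²/2542.86 = 0.142857 + 0.00180578 = 0.14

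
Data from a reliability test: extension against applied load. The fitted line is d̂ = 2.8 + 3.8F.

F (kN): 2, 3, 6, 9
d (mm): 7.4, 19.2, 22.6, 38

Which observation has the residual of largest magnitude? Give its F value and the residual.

F = 3, e = 5

F=2: d̂ = 2.8 + 3.8·2 = 10.4; e = 7.4 − 10.4 = -3
F=3: d̂ = 2.8 + 3.8·3 = 14.2; e = 19.2 − 14.2 = 5
F=6: d̂ = 2.8 + 3.8·6 = 25.6; e = 22.6 − 25.6 = -3
F=9: d̂ = 2.8 + 3.8·9 = 37; e = 38 − 37 = 1
Largest |e| is 5 at F = 3, residual 5.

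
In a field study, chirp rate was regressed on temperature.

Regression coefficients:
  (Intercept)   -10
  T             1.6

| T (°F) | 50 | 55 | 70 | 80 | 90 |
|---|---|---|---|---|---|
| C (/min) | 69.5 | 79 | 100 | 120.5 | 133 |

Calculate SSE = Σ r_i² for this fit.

SSE = 12.5

T=50: ŷ = -10 + 1.6·50 = 70; r = 69.5 − 70 = -0.5
T=55: ŷ = -10 + 1.6·55 = 78; r = 79 − 78 = 1
T=70: ŷ = -10 + 1.6·70 = 102; r = 100 − 102 = -2
T=80: ŷ = -10 + 1.6·80 = 118; r = 120.5 − 118 = 2.5
T=90: ŷ = -10 + 1.6·90 = 134; r = 133 − 134 = -1
SSE = 0.25 + 1 + 4 + 6.25 + 1 = 12.5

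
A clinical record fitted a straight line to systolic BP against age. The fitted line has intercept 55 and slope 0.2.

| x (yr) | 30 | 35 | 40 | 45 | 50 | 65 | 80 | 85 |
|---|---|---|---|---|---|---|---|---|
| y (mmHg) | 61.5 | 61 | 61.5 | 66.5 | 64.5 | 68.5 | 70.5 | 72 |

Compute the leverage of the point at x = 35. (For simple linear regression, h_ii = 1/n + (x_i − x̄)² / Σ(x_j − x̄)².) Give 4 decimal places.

h = 0.2427

x̄ = (30 + 35 + 40 + 45 + 50 + 65 + 80 + 85)/8 = 53.75
Σ(x − x̄)² = 564.062 + 351.562 + 189.062 + 76.5625 + 14.0625 + 126.562 + 689.062 + 976.562 = 2987.5
h = 1/8 + (-18.75)²/2987.5 = 0.125 + 0.117678 = 0.2427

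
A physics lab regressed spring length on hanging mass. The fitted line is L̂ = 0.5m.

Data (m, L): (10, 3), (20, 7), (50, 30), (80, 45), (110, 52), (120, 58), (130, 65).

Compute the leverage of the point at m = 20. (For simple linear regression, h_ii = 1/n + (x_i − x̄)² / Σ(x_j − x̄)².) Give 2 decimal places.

h = 0.35

m̄ = (10 + 20 + 50 + 80 + 110 + 120 + 130)/7 = 74.2857
Σ(m − m̄)² = 4132.65 + 2946.94 + 589.796 + 32.6531 + 1275.51 + 2089.8 + 3104.08 = 14171.4
h = 1/7 + (-54.2857)²/14171.4 = 0.142857 + 0.207949 = 0.35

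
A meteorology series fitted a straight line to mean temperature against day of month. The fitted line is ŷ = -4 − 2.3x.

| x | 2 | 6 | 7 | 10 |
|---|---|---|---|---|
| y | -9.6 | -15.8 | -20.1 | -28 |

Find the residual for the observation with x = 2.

e = -1

ŷ = -4 − 2.3·2 = -8.6
e = -9.6 − (-8.6) = -1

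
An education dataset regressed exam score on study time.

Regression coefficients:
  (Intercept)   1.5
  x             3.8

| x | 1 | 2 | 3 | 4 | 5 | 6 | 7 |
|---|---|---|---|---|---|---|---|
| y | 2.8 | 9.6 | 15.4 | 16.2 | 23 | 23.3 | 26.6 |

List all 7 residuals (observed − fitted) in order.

x=1: ŷ = 1.5 + 3.8·1 = 5.3; e = 2.8 − 5.3 = -2.5
x=2: ŷ = 1.5 + 3.8·2 = 9.1; e = 9.6 − 9.1 = 0.5
x=3: ŷ = 1.5 + 3.8·3 = 12.9; e = 15.4 − 12.9 = 2.5
x=4: ŷ = 1.5 + 3.8·4 = 16.7; e = 16.2 − 16.7 = -0.5
x=5: ŷ = 1.5 + 3.8·5 = 20.5; e = 23 − 20.5 = 2.5
x=6: ŷ = 1.5 + 3.8·6 = 24.3; e = 23.3 − 24.3 = -1
x=7: ŷ = 1.5 + 3.8·7 = 28.1; e = 26.6 − 28.1 = -1.5

-2.5, 0.5, 2.5, -0.5, 2.5, -1, -1.5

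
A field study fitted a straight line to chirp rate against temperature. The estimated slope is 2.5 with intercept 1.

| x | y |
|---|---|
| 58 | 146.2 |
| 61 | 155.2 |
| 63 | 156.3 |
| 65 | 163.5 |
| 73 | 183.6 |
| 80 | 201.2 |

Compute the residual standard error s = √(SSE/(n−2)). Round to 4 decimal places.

x=58: ŷ = 1 + 2.5·58 = 146; r = 146.2 − 146 = 0.2
x=61: ŷ = 1 + 2.5·61 = 153.5; r = 155.2 − 153.5 = 1.7
x=63: ŷ = 1 + 2.5·63 = 158.5; r = 156.3 − 158.5 = -2.2
x=65: ŷ = 1 + 2.5·65 = 163.5; r = 163.5 − 163.5 = 0
x=73: ŷ = 1 + 2.5·73 = 183.5; r = 183.6 − 183.5 = 0.1
x=80: ŷ = 1 + 2.5·80 = 201; r = 201.2 − 201 = 0.2
SSE = 0.04 + 2.89 + 4.84 + 0 + 0.01 + 0.04 = 7.82
s = √(7.82/4) = √1.955 ≈ 1.3982

s = 1.3982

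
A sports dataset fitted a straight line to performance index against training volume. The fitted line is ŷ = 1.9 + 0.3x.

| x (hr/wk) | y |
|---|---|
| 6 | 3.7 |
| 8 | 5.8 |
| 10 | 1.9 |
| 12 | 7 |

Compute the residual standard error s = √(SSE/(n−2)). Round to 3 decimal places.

s = 2.598

x=6: ŷ = 1.9 + 0.3·6 = 3.7; r = 3.7 − 3.7 = 0
x=8: ŷ = 1.9 + 0.3·8 = 4.3; r = 5.8 − 4.3 = 1.5
x=10: ŷ = 1.9 + 0.3·10 = 4.9; r = 1.9 − 4.9 = -3
x=12: ŷ = 1.9 + 0.3·12 = 5.5; r = 7 − 5.5 = 1.5
SSE = 0 + 2.25 + 9 + 2.25 = 13.5
s = √(13.5/2) = √6.75 ≈ 2.598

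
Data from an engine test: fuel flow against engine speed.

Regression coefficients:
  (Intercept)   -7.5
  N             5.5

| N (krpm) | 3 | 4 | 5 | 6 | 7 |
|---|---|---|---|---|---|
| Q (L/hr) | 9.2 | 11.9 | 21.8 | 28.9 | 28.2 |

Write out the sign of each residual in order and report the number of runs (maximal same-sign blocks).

N=3: Q̂ = -7.5 + 5.5·3 = 9; e = 9.2 − 9 = 0.2
N=4: Q̂ = -7.5 + 5.5·4 = 14.5; e = 11.9 − 14.5 = -2.6
N=5: Q̂ = -7.5 + 5.5·5 = 20; e = 21.8 − 20 = 1.8
N=6: Q̂ = -7.5 + 5.5·6 = 25.5; e = 28.9 − 25.5 = 3.4
N=7: Q̂ = -7.5 + 5.5·7 = 31; e = 28.2 − 31 = -2.8
Signs: + − + + −
Runs: +×1, −×1, +×2, −×1 → 4

4 runs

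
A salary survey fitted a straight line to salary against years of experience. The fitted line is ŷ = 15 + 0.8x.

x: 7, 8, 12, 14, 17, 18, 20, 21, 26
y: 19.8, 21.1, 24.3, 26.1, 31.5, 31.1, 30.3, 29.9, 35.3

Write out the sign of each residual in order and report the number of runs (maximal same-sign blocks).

3 runs

x=7: ŷ = 15 + 0.8·7 = 20.6; r = 19.8 − 20.6 = -0.8
x=8: ŷ = 15 + 0.8·8 = 21.4; r = 21.1 − 21.4 = -0.3
x=12: ŷ = 15 + 0.8·12 = 24.6; r = 24.3 − 24.6 = -0.3
x=14: ŷ = 15 + 0.8·14 = 26.2; r = 26.1 − 26.2 = -0.1
x=17: ŷ = 15 + 0.8·17 = 28.6; r = 31.5 − 28.6 = 2.9
x=18: ŷ = 15 + 0.8·18 = 29.4; r = 31.1 − 29.4 = 1.7
x=20: ŷ = 15 + 0.8·20 = 31; r = 30.3 − 31 = -0.7
x=21: ŷ = 15 + 0.8·21 = 31.8; r = 29.9 − 31.8 = -1.9
x=26: ŷ = 15 + 0.8·26 = 35.8; r = 35.3 − 35.8 = -0.5
Signs: − − − − + + − − −
Runs: −×4, +×2, −×3 → 3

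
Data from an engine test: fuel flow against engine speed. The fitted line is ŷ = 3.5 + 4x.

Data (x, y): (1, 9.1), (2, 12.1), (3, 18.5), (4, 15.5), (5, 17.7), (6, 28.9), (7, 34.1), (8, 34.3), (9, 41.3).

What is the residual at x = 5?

ŷ = 3.5 + 4·5 = 23.5
r = 17.7 − 23.5 = -5.8

r = -5.8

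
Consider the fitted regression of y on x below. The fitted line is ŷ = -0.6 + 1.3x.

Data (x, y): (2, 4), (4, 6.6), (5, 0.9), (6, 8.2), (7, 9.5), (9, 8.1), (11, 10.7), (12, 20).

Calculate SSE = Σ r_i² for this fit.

x=2: ŷ = -0.6 + 1.3·2 = 2; r = 4 − 2 = 2
x=4: ŷ = -0.6 + 1.3·4 = 4.6; r = 6.6 − 4.6 = 2
x=5: ŷ = -0.6 + 1.3·5 = 5.9; r = 0.9 − 5.9 = -5
x=6: ŷ = -0.6 + 1.3·6 = 7.2; r = 8.2 − 7.2 = 1
x=7: ŷ = -0.6 + 1.3·7 = 8.5; r = 9.5 − 8.5 = 1
x=9: ŷ = -0.6 + 1.3·9 = 11.1; r = 8.1 − 11.1 = -3
x=11: ŷ = -0.6 + 1.3·11 = 13.7; r = 10.7 − 13.7 = -3
x=12: ŷ = -0.6 + 1.3·12 = 15; r = 20 − 15 = 5
SSE = 4 + 4 + 25 + 1 + 1 + 9 + 9 + 25 = 78

SSE = 78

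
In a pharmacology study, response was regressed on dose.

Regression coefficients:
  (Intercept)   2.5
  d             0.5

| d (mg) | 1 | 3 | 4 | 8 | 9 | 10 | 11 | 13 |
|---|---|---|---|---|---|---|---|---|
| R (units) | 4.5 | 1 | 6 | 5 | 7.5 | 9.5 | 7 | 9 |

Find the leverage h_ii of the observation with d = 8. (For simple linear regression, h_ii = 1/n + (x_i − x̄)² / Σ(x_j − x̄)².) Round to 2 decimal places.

h = 0.13

d̄ = (1 + 3 + 4 + 8 + 9 + 10 + 11 + 13)/8 = 7.375
Σ(d − d̄)² = 40.6406 + 19.1406 + 11.3906 + 0.390625 + 2.64062 + 6.89062 + 13.1406 + 31.6406 = 125.875
h = 1/8 + (0.625)²/125.875 = 0.125 + 0.00310328 = 0.13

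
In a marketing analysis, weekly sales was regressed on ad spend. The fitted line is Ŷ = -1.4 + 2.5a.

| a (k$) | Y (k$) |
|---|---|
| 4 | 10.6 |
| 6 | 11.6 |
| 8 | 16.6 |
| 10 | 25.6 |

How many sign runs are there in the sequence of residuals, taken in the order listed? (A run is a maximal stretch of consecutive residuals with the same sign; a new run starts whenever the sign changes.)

3 runs

a=4: Ŷ = -1.4 + 2.5·4 = 8.6; r = 10.6 − 8.6 = 2
a=6: Ŷ = -1.4 + 2.5·6 = 13.6; r = 11.6 − 13.6 = -2
a=8: Ŷ = -1.4 + 2.5·8 = 18.6; r = 16.6 − 18.6 = -2
a=10: Ŷ = -1.4 + 2.5·10 = 23.6; r = 25.6 − 23.6 = 2
Signs: + − − +
Runs: +×1, −×2, +×1 → 3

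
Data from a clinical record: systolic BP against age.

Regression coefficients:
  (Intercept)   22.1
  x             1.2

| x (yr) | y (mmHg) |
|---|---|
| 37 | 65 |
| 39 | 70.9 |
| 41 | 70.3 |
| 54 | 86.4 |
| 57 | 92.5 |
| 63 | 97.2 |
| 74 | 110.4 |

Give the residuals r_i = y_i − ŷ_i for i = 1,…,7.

x=37: ŷ = 22.1 + 1.2·37 = 66.5; r = 65 − 66.5 = -1.5
x=39: ŷ = 22.1 + 1.2·39 = 68.9; r = 70.9 − 68.9 = 2
x=41: ŷ = 22.1 + 1.2·41 = 71.3; r = 70.3 − 71.3 = -1
x=54: ŷ = 22.1 + 1.2·54 = 86.9; r = 86.4 − 86.9 = -0.5
x=57: ŷ = 22.1 + 1.2·57 = 90.5; r = 92.5 − 90.5 = 2
x=63: ŷ = 22.1 + 1.2·63 = 97.7; r = 97.2 − 97.7 = -0.5
x=74: ŷ = 22.1 + 1.2·74 = 110.9; r = 110.4 − 110.9 = -0.5

-1.5, 2, -1, -0.5, 2, -0.5, -0.5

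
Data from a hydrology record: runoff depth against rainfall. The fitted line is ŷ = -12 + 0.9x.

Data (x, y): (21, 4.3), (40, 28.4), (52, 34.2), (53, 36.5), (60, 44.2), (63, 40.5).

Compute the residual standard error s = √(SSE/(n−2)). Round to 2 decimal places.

x=21: ŷ = -12 + 0.9·21 = 6.9; r = 4.3 − 6.9 = -2.6
x=40: ŷ = -12 + 0.9·40 = 24; r = 28.4 − 24 = 4.4
x=52: ŷ = -12 + 0.9·52 = 34.8; r = 34.2 − 34.8 = -0.6
x=53: ŷ = -12 + 0.9·53 = 35.7; r = 36.5 − 35.7 = 0.8
x=60: ŷ = -12 + 0.9·60 = 42; r = 44.2 − 42 = 2.2
x=63: ŷ = -12 + 0.9·63 = 44.7; r = 40.5 − 44.7 = -4.2
SSE = 6.76 + 19.36 + 0.36 + 0.64 + 4.84 + 17.64 = 49.6
s = √(49.6/4) = √12.4 ≈ 3.52

s = 3.52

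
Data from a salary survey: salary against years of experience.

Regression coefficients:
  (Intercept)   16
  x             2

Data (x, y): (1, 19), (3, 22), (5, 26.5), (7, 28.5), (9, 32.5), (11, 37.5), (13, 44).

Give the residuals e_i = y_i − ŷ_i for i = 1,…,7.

x=1: ŷ = 16 + 2·1 = 18; e = 19 − 18 = 1
x=3: ŷ = 16 + 2·3 = 22; e = 22 − 22 = 0
x=5: ŷ = 16 + 2·5 = 26; e = 26.5 − 26 = 0.5
x=7: ŷ = 16 + 2·7 = 30; e = 28.5 − 30 = -1.5
x=9: ŷ = 16 + 2·9 = 34; e = 32.5 − 34 = -1.5
x=11: ŷ = 16 + 2·11 = 38; e = 37.5 − 38 = -0.5
x=13: ŷ = 16 + 2·13 = 42; e = 44 − 42 = 2

1, 0, 0.5, -1.5, -1.5, -0.5, 2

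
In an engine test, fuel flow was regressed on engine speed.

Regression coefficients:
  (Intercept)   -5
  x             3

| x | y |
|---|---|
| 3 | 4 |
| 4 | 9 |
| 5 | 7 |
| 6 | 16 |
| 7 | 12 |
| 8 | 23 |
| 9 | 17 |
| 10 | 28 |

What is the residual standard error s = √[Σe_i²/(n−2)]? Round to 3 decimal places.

s = 3.830

x=3: ŷ = -5 + 3·3 = 4; e = 4 − 4 = 0
x=4: ŷ = -5 + 3·4 = 7; e = 9 − 7 = 2
x=5: ŷ = -5 + 3·5 = 10; e = 7 − 10 = -3
x=6: ŷ = -5 + 3·6 = 13; e = 16 − 13 = 3
x=7: ŷ = -5 + 3·7 = 16; e = 12 − 16 = -4
x=8: ŷ = -5 + 3·8 = 19; e = 23 − 19 = 4
x=9: ŷ = -5 + 3·9 = 22; e = 17 − 22 = -5
x=10: ŷ = -5 + 3·10 = 25; e = 28 − 25 = 3
SSE = 0 + 4 + 9 + 9 + 16 + 16 + 25 + 9 = 88
s = √(88/6) = √14.6667 ≈ 3.830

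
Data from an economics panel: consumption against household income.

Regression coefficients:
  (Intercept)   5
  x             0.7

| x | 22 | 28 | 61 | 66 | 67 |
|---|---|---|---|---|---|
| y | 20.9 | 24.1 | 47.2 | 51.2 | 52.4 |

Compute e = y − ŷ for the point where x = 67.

ŷ = 5 + 0.7·67 = 51.9
e = 52.4 − 51.9 = 0.5

e = 0.5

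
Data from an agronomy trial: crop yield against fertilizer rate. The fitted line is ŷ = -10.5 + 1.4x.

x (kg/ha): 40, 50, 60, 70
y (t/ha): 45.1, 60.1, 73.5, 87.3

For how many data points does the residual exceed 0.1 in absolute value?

3

x=40: ŷ = -10.5 + 1.4·40 = 45.5; e = 45.1 − 45.5 = -0.4
x=50: ŷ = -10.5 + 1.4·50 = 59.5; e = 60.1 − 59.5 = 0.6
x=60: ŷ = -10.5 + 1.4·60 = 73.5; e = 73.5 − 73.5 = 0
x=70: ŷ = -10.5 + 1.4·70 = 87.5; e = 87.3 − 87.5 = -0.2
|e| > 0.1: x=40 (|e|=0.4), x=50 (|e|=0.6), x=70 (|e|=0.2) → 3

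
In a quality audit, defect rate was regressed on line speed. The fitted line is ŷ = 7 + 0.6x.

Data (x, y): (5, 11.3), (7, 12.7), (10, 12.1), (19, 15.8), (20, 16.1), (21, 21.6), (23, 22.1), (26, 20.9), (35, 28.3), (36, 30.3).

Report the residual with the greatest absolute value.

x=5: ŷ = 7 + 0.6·5 = 10; e = 11.3 − 10 = 1.3
x=7: ŷ = 7 + 0.6·7 = 11.2; e = 12.7 − 11.2 = 1.5
x=10: ŷ = 7 + 0.6·10 = 13; e = 12.1 − 13 = -0.9
x=19: ŷ = 7 + 0.6·19 = 18.4; e = 15.8 − 18.4 = -2.6
x=20: ŷ = 7 + 0.6·20 = 19; e = 16.1 − 19 = -2.9
x=21: ŷ = 7 + 0.6·21 = 19.6; e = 21.6 − 19.6 = 2
x=23: ŷ = 7 + 0.6·23 = 20.8; e = 22.1 − 20.8 = 1.3
x=26: ŷ = 7 + 0.6·26 = 22.6; e = 20.9 − 22.6 = -1.7
x=35: ŷ = 7 + 0.6·35 = 28; e = 28.3 − 28 = 0.3
x=36: ŷ = 7 + 0.6·36 = 28.6; e = 30.3 − 28.6 = 1.7
Largest |e| is 2.9 at x = 20, residual -2.9.

e = -2.9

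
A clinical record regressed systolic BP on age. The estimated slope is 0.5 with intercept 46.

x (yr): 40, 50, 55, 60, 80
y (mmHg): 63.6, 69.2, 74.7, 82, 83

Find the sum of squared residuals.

x=40: ŷ = 46 + 0.5·40 = 66; r = 63.6 − 66 = -2.4
x=50: ŷ = 46 + 0.5·50 = 71; r = 69.2 − 71 = -1.8
x=55: ŷ = 46 + 0.5·55 = 73.5; r = 74.7 − 73.5 = 1.2
x=60: ŷ = 46 + 0.5·60 = 76; r = 82 − 76 = 6
x=80: ŷ = 46 + 0.5·80 = 86; r = 83 − 86 = -3
SSE = 5.76 + 3.24 + 1.44 + 36 + 9 = 55.44

SSE = 55.44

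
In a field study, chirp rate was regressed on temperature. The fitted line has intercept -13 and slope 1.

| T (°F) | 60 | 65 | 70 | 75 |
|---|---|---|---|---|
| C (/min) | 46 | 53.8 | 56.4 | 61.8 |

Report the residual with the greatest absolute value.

T=60: ŷ = -13 + 60 = 47; e = 46 − 47 = -1
T=65: ŷ = -13 + 65 = 52; e = 53.8 − 52 = 1.8
T=70: ŷ = -13 + 70 = 57; e = 56.4 − 57 = -0.6
T=75: ŷ = -13 + 75 = 62; e = 61.8 − 62 = -0.2
Largest |e| is 1.8 at T = 65, residual 1.8.

e = 1.8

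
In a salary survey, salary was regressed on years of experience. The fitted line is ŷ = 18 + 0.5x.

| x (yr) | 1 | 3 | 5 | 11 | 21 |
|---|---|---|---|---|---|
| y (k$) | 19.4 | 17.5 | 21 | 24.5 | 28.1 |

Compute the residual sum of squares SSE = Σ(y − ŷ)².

x=1: ŷ = 18 + 0.5·1 = 18.5; r = 19.4 − 18.5 = 0.9
x=3: ŷ = 18 + 0.5·3 = 19.5; r = 17.5 − 19.5 = -2
x=5: ŷ = 18 + 0.5·5 = 20.5; r = 21 − 20.5 = 0.5
x=11: ŷ = 18 + 0.5·11 = 23.5; r = 24.5 − 23.5 = 1
x=21: ŷ = 18 + 0.5·21 = 28.5; r = 28.1 − 28.5 = -0.4
SSE = 0.81 + 4 + 0.25 + 1 + 0.16 = 6.22

SSE = 6.22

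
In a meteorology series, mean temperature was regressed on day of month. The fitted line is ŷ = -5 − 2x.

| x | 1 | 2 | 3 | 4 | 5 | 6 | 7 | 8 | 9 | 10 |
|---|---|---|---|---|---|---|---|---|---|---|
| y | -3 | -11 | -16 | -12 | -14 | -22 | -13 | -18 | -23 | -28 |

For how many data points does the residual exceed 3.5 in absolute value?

x=1: ŷ = -5 − 2·1 = -7; e = -3 − (-7) = 4
x=2: ŷ = -5 − 2·2 = -9; e = -11 − (-9) = -2
x=3: ŷ = -5 − 2·3 = -11; e = -16 − (-11) = -5
x=4: ŷ = -5 − 2·4 = -13; e = -12 − (-13) = 1
x=5: ŷ = -5 − 2·5 = -15; e = -14 − (-15) = 1
x=6: ŷ = -5 − 2·6 = -17; e = -22 − (-17) = -5
x=7: ŷ = -5 − 2·7 = -19; e = -13 − (-19) = 6
x=8: ŷ = -5 − 2·8 = -21; e = -18 − (-21) = 3
x=9: ŷ = -5 − 2·9 = -23; e = -23 − (-23) = 0
x=10: ŷ = -5 − 2·10 = -25; e = -28 − (-25) = -3
|e| > 3.5: x=1 (|e|=4), x=3 (|e|=5), x=6 (|e|=5), x=7 (|e|=6) → 4

4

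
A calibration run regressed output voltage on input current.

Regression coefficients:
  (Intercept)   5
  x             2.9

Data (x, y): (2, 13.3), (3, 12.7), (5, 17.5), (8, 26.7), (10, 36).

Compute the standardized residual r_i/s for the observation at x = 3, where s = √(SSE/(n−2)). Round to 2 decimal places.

x=2: ŷ = 5 + 2.9·2 = 10.8; r = 13.3 − 10.8 = 2.5
x=3: ŷ = 5 + 2.9·3 = 13.7; r = 12.7 − 13.7 = -1
x=5: ŷ = 5 + 2.9·5 = 19.5; r = 17.5 − 19.5 = -2
x=8: ŷ = 5 + 2.9·8 = 28.2; r = 26.7 − 28.2 = -1.5
x=10: ŷ = 5 + 2.9·10 = 34; r = 36 − 34 = 2
SSE = 6.25 + 1 + 4 + 2.25 + 4 = 17.5
s = √(17.5/3) = 2.41523
r/s = -1 / 2.41523 = -0.41

-0.41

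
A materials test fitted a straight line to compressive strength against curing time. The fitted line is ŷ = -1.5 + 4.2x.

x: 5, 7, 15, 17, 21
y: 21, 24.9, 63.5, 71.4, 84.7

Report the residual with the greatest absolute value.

x=5: ŷ = -1.5 + 4.2·5 = 19.5; e = 21 − 19.5 = 1.5
x=7: ŷ = -1.5 + 4.2·7 = 27.9; e = 24.9 − 27.9 = -3
x=15: ŷ = -1.5 + 4.2·15 = 61.5; e = 63.5 − 61.5 = 2
x=17: ŷ = -1.5 + 4.2·17 = 69.9; e = 71.4 − 69.9 = 1.5
x=21: ŷ = -1.5 + 4.2·21 = 86.7; e = 84.7 − 86.7 = -2
Largest |e| is 3 at x = 7, residual -3.

e = -3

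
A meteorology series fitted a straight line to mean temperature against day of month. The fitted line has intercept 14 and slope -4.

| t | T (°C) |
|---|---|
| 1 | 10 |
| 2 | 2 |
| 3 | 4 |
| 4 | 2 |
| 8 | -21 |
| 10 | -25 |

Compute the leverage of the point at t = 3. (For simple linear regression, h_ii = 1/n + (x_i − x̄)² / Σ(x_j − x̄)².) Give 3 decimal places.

h = 0.211

t̄ = (1 + 2 + 3 + 4 + 8 + 10)/6 = 4.66667
Σ(t − t̄)² = 13.4444 + 7.11111 + 2.77778 + 0.444444 + 11.1111 + 28.4444 = 63.3333
h = 1/6 + (-1.66667)²/63.3333 = 0.166667 + 0.0438596 = 0.211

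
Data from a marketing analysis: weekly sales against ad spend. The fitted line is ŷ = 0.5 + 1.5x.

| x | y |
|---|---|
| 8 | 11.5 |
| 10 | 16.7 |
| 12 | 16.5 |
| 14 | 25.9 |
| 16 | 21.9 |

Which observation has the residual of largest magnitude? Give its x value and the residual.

x = 14, e = 4.4

x=8: ŷ = 0.5 + 1.5·8 = 12.5; e = 11.5 − 12.5 = -1
x=10: ŷ = 0.5 + 1.5·10 = 15.5; e = 16.7 − 15.5 = 1.2
x=12: ŷ = 0.5 + 1.5·12 = 18.5; e = 16.5 − 18.5 = -2
x=14: ŷ = 0.5 + 1.5·14 = 21.5; e = 25.9 − 21.5 = 4.4
x=16: ŷ = 0.5 + 1.5·16 = 24.5; e = 21.9 − 24.5 = -2.6
Largest |e| is 4.4 at x = 14, residual 4.4.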